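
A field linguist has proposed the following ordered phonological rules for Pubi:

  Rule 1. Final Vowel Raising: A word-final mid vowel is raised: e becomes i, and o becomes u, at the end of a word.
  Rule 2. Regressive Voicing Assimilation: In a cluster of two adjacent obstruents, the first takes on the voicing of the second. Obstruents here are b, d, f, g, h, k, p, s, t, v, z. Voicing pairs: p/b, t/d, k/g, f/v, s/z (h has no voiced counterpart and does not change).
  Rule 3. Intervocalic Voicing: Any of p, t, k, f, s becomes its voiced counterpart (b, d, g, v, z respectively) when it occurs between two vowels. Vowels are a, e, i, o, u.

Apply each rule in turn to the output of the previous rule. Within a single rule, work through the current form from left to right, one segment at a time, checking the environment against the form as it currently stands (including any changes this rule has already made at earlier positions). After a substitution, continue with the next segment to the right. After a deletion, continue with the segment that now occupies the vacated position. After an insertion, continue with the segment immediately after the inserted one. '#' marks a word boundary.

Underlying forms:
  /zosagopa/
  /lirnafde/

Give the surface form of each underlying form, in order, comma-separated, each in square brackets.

[zozagoba], [lirnavdi]

/zosagopa/:
  Rule 1 Final Vowel Raising: no change — [zosagopa]
  Rule 2 Regressive Voicing Assimilation: no change — [zosagopa]
  Rule 3 Intervocalic Voicing: [zosagopa] → [zozagoba]
/lirnafde/:
  Rule 1 Final Vowel Raising: [lirnafde] → [lirnafdi]
  Rule 2 Regressive Voicing Assimilation: [lirnafdi] → [lirnavdi]
  Rule 3 Intervocalic Voicing: no change — [lirnavdi]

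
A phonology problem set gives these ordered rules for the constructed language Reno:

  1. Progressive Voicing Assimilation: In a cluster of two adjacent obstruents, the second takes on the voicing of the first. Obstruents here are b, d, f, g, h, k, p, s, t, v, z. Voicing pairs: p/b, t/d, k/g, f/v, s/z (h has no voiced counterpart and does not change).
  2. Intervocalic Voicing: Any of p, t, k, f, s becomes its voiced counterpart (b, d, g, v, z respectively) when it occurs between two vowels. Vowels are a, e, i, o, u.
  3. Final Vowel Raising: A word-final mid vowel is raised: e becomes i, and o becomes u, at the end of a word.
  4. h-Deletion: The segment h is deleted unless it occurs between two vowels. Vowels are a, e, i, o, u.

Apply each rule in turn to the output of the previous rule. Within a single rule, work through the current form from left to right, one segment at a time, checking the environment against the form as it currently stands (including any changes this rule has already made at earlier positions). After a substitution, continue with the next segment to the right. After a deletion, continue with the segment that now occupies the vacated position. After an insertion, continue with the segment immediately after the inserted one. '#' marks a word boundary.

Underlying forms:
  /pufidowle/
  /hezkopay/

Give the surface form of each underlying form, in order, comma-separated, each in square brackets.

[puvidowli], [ezgobay]

/pufidowle/:
  1 Progressive Voicing Assimilation: no change — [pufidowle]
  2 Intervocalic Voicing: [pufidowle] → [puvidowle]
  3 Final Vowel Raising: [puvidowle] → [puvidowli]
  4 h-Deletion: no change — [puvidowli]
/hezkopay/:
  1 Progressive Voicing Assimilation: [hezkopay] → [hezgopay]
  2 Intervocalic Voicing: [hezgopay] → [hezgobay]
  3 Final Vowel Raising: no change — [hezgobay]
  4 h-Deletion: [hezgobay] → [ezgobay]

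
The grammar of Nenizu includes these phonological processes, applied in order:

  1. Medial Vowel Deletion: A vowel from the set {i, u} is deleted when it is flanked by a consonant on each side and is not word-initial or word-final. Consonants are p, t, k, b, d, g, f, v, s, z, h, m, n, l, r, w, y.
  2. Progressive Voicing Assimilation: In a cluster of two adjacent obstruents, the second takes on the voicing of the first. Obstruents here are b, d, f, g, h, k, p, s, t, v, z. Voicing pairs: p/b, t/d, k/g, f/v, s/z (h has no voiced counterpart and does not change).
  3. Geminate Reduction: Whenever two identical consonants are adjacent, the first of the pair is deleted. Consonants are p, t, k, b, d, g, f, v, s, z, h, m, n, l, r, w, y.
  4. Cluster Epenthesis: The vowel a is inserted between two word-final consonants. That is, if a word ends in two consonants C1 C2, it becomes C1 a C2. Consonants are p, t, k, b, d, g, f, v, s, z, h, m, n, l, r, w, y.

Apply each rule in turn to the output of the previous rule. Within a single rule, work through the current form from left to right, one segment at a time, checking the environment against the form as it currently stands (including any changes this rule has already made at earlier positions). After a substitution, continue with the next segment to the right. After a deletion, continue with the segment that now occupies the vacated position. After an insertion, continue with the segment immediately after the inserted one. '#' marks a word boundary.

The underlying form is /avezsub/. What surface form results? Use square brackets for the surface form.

1 Medial Vowel Deletion: [avezsub] → [avezsb]
2 Progressive Voicing Assimilation: [avezsb] → [avezzb]
3 Geminate Reduction: [avezzb] → [avezb]
4 Cluster Epenthesis: [avezb] → [avezab]

[avezab]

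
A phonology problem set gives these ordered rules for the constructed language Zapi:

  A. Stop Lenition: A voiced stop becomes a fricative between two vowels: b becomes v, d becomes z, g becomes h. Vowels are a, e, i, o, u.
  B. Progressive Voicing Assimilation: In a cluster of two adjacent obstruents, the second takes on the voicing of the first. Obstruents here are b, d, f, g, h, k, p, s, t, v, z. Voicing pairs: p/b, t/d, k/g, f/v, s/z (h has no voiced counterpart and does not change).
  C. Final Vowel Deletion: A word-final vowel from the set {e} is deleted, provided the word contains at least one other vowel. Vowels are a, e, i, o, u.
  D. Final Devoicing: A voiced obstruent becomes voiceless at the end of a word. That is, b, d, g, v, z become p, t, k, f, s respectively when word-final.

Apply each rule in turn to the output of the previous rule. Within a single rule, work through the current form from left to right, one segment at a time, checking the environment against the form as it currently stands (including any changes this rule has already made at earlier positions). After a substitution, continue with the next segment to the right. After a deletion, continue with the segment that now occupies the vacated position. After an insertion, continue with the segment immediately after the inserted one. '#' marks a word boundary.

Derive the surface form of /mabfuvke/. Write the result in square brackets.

A Stop Lenition: no change — [mabfuvke]
B Progressive Voicing Assimilation: [mabfuvke] → [mabvuvge]
C Final Vowel Deletion: [mabvuvge] → [mabvuvg]
D Final Devoicing: [mabvuvg] → [mabvuvk]

[mabvuvk]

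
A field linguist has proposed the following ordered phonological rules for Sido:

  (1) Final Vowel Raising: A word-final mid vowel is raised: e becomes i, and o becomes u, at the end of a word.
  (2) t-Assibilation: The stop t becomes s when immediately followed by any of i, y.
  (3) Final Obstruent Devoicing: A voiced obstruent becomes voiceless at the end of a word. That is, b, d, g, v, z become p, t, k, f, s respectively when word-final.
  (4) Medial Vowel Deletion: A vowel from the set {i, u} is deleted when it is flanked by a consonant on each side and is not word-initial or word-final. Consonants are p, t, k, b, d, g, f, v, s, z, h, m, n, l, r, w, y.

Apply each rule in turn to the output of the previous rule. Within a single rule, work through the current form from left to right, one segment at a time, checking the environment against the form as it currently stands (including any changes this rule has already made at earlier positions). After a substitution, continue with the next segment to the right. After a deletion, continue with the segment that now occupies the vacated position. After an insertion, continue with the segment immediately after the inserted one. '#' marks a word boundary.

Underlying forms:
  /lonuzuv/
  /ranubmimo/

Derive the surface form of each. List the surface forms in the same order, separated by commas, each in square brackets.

[lonzf], [ranbmmu]

/lonuzuv/:
  (1) Final Vowel Raising: no change — [lonuzuv]
  (2) t-Assibilation: no change — [lonuzuv]
  (3) Final Obstruent Devoicing: [lonuzuv] → [lonuzuf]
  (4) Medial Vowel Deletion: [lonuzuf] → [lonzf]
/ranubmimo/:
  (1) Final Vowel Raising: [ranubmimo] → [ranubmimu]
  (2) t-Assibilation: no change — [ranubmimu]
  (3) Final Obstruent Devoicing: no change — [ranubmimu]
  (4) Medial Vowel Deletion: [ranubmimu] → [ranbmmu]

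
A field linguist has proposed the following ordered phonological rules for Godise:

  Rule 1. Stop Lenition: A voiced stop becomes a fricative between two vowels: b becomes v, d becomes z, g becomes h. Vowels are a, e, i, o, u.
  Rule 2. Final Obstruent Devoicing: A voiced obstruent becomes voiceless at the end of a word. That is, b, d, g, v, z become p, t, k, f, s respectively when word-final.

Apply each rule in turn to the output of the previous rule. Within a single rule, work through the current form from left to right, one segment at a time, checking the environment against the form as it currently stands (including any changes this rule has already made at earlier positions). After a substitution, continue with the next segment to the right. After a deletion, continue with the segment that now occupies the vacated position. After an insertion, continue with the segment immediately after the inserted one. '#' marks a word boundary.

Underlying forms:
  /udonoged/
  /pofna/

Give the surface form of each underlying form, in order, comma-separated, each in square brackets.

/udonoged/:
  Rule 1 Stop Lenition: [udonoged] → [uzonohed]
  Rule 2 Final Obstruent Devoicing: [uzonohed] → [uzonohet]
/pofna/:
  Rule 1 Stop Lenition: no change — [pofna]
  Rule 2 Final Obstruent Devoicing: no change — [pofna]

[uzonohet], [pofna]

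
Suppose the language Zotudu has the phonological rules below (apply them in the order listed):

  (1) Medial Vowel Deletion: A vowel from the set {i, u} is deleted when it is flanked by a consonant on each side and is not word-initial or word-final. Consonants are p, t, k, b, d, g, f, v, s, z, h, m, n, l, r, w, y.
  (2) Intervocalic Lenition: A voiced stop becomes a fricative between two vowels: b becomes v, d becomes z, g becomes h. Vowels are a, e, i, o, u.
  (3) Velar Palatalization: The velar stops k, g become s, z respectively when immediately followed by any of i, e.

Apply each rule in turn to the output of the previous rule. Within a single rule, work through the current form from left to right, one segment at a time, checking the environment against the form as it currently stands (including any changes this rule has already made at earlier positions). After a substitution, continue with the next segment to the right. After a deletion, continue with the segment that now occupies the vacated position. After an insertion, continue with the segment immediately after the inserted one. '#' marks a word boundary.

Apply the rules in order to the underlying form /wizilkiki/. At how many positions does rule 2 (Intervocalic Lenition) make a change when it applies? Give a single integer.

0

(1) Medial Vowel Deletion: [wizilkiki] → [wzlkki]
(2) Intervocalic Lenition: no change — [wzlkki]
(3) Velar Palatalization: [wzlkki] → [wzlksi]
Rule 2 changed 0 position(s).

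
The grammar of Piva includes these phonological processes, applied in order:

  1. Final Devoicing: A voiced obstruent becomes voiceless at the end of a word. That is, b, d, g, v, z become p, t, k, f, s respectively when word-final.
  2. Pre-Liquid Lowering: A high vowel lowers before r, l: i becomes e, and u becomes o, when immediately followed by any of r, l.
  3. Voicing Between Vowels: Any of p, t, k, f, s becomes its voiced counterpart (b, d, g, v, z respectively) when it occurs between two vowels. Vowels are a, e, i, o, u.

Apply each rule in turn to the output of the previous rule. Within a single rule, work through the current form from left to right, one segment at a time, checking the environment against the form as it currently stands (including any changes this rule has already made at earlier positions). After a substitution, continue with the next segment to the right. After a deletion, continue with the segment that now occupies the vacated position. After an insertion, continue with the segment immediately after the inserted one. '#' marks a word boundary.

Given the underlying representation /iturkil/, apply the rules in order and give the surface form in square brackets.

1 Final Devoicing: no change — [iturkil]
2 Pre-Liquid Lowering: [iturkil] → [itorkel]
3 Voicing Between Vowels: [itorkel] → [idorkel]

[idorkel]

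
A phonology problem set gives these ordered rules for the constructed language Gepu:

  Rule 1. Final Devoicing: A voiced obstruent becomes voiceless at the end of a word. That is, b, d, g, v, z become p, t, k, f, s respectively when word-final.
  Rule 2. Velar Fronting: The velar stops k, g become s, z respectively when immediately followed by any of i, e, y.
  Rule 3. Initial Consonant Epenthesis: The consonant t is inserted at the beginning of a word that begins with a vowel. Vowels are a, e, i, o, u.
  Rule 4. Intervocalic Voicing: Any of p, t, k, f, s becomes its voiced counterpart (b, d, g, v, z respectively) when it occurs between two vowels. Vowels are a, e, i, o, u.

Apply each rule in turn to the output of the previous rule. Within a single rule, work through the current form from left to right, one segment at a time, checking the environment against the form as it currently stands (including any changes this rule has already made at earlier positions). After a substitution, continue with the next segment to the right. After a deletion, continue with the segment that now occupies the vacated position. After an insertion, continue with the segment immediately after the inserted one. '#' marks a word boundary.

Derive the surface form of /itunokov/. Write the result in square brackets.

[tidunogof]

Rule 1 Final Devoicing: [itunokov] → [itunokof]
Rule 2 Velar Fronting: no change — [itunokof]
Rule 3 Initial Consonant Epenthesis: [itunokof] → [titunokof]
Rule 4 Intervocalic Voicing: [titunokof] → [tidunogof]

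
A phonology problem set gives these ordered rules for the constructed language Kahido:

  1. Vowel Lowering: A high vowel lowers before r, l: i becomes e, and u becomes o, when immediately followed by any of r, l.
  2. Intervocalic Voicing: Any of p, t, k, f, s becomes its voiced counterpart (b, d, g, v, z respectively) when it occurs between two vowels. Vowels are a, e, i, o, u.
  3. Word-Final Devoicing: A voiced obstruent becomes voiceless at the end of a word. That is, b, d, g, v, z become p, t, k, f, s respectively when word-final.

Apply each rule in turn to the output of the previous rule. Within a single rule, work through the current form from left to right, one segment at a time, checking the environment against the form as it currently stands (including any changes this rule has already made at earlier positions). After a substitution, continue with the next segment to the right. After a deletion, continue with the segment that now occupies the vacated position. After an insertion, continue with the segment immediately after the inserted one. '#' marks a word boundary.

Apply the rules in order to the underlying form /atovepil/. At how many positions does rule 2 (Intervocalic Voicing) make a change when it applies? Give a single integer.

1 Vowel Lowering: [atovepil] → [atovepel]
2 Intervocalic Voicing: [atovepel] → [adovebel]
3 Word-Final Devoicing: no change — [adovebel]
Rule 2 changed 2 position(s).

2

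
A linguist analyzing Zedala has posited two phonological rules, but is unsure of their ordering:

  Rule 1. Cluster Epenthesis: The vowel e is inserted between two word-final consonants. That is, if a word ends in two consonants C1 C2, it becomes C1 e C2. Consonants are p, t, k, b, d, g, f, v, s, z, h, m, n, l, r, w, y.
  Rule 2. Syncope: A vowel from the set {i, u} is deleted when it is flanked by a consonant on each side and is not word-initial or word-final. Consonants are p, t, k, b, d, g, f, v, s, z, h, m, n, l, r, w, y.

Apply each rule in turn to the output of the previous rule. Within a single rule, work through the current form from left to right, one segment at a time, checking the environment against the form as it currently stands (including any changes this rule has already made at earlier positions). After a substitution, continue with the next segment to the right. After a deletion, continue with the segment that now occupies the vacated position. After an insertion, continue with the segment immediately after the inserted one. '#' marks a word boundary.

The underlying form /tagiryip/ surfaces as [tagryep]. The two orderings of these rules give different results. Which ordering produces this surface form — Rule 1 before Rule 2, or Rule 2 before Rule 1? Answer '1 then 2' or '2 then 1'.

Order 1 then 2:
  1 Cluster Epenthesis: no change — [tagiryip]
  2 Syncope: [tagiryip] → [tagryp]
  result: [tagryp]
Order 2 then 1:
  2 Syncope: [tagiryip] → [tagryp]
  1 Cluster Epenthesis: [tagryp] → [tagryep]
  result: [tagryep]

2 then 1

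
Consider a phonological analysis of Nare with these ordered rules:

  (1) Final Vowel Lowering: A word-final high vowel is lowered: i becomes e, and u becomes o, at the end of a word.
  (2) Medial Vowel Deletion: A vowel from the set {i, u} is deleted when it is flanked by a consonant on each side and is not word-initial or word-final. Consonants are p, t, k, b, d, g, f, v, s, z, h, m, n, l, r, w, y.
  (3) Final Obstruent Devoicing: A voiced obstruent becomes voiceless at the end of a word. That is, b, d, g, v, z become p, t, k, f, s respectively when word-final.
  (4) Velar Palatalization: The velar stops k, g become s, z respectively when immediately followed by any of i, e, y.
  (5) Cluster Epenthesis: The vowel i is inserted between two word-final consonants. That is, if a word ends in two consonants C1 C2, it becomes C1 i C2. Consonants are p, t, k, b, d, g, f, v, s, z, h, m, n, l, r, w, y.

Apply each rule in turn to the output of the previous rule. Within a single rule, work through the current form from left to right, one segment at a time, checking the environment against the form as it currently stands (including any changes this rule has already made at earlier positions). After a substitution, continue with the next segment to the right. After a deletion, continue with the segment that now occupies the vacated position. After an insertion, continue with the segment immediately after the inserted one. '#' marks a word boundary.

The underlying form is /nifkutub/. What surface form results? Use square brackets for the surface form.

[nfktip]

(1) Final Vowel Lowering: no change — [nifkutub]
(2) Medial Vowel Deletion: [nifkutub] → [nfktb]
(3) Final Obstruent Devoicing: [nfktb] → [nfktp]
(4) Velar Palatalization: no change — [nfktp]
(5) Cluster Epenthesis: [nfktp] → [nfktip]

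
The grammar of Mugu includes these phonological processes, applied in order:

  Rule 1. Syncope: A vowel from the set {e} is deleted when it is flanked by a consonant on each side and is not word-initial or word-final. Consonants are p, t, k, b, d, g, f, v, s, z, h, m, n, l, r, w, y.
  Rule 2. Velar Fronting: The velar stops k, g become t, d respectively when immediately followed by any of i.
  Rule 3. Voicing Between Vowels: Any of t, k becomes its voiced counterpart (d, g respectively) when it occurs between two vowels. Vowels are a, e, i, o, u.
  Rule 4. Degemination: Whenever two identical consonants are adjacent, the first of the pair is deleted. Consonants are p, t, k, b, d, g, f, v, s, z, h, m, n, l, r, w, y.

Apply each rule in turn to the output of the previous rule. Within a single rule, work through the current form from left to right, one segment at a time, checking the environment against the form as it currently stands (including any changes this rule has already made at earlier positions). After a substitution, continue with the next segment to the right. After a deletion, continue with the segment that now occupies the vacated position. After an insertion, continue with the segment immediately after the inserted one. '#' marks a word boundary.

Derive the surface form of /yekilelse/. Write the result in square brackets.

Rule 1 Syncope: [yekilelse] → [ykillse]
Rule 2 Velar Fronting: [ykillse] → [ytillse]
Rule 3 Voicing Between Vowels: no change — [ytillse]
Rule 4 Degemination: [ytillse] → [ytilse]

[ytilse]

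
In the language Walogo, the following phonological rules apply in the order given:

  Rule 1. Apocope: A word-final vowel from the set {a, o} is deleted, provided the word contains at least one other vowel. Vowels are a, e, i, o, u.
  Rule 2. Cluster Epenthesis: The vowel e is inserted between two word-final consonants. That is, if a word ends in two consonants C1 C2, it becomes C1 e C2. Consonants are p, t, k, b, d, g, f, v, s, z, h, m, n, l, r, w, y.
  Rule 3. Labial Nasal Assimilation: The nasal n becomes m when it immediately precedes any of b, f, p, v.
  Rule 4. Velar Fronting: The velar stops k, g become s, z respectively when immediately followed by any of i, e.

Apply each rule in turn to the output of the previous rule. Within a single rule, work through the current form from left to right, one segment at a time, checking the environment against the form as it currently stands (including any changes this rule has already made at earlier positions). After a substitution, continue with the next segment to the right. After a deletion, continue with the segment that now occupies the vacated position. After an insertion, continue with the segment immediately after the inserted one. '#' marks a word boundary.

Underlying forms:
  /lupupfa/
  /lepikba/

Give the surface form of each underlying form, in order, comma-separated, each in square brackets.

/lupupfa/:
  Rule 1 Apocope: [lupupfa] → [lupupf]
  Rule 2 Cluster Epenthesis: [lupupf] → [lupupef]
  Rule 3 Labial Nasal Assimilation: no change — [lupupef]
  Rule 4 Velar Fronting: no change — [lupupef]
/lepikba/:
  Rule 1 Apocope: [lepikba] → [lepikb]
  Rule 2 Cluster Epenthesis: [lepikb] → [lepikeb]
  Rule 3 Labial Nasal Assimilation: no change — [lepikeb]
  Rule 4 Velar Fronting: [lepikeb] → [lepiseb]

[lupupef], [lepiseb]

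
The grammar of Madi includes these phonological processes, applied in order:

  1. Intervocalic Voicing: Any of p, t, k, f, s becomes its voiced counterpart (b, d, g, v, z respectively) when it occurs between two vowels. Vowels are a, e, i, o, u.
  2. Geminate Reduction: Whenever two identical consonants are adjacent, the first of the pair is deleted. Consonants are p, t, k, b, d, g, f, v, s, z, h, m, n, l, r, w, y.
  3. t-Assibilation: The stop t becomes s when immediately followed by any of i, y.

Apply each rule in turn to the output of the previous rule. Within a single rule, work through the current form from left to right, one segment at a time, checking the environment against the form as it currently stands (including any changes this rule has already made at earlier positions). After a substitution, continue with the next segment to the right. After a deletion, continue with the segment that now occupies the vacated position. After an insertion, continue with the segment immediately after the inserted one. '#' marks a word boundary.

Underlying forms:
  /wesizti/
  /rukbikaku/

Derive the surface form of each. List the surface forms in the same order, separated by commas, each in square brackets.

[wezizsi], [rukbigagu]

/wesizti/:
  1 Intervocalic Voicing: [wesizti] → [wezizti]
  2 Geminate Reduction: no change — [wezizti]
  3 t-Assibilation: [wezizti] → [wezizsi]
/rukbikaku/:
  1 Intervocalic Voicing: [rukbikaku] → [rukbigagu]
  2 Geminate Reduction: no change — [rukbigagu]
  3 t-Assibilation: no change — [rukbigagu]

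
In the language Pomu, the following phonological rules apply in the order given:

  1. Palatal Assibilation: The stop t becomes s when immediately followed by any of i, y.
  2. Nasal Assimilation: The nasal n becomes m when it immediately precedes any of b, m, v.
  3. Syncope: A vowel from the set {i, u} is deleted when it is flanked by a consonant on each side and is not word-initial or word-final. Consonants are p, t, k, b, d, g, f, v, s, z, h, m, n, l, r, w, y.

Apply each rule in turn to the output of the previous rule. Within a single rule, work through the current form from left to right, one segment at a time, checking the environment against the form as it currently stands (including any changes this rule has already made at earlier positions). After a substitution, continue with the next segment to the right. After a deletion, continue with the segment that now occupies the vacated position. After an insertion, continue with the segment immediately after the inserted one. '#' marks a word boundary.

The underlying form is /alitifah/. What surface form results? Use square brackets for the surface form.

[alsfah]

1 Palatal Assibilation: [alitifah] → [alisifah]
2 Nasal Assimilation: no change — [alisifah]
3 Syncope: [alisifah] → [alsfah]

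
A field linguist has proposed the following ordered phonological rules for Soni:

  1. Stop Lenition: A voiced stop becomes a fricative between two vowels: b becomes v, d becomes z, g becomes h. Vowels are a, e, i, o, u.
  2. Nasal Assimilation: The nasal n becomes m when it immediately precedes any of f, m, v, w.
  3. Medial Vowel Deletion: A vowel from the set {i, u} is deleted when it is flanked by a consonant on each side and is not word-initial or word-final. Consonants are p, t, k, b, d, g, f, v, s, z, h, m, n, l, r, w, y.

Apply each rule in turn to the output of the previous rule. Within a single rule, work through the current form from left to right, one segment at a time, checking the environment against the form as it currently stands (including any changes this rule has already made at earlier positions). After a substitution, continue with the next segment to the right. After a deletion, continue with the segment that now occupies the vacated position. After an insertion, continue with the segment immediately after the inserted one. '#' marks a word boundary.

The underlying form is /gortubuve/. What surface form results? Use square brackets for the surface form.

[gortvve]

1 Stop Lenition: [gortubuve] → [gortuvuve]
2 Nasal Assimilation: no change — [gortuvuve]
3 Medial Vowel Deletion: [gortuvuve] → [gortvve]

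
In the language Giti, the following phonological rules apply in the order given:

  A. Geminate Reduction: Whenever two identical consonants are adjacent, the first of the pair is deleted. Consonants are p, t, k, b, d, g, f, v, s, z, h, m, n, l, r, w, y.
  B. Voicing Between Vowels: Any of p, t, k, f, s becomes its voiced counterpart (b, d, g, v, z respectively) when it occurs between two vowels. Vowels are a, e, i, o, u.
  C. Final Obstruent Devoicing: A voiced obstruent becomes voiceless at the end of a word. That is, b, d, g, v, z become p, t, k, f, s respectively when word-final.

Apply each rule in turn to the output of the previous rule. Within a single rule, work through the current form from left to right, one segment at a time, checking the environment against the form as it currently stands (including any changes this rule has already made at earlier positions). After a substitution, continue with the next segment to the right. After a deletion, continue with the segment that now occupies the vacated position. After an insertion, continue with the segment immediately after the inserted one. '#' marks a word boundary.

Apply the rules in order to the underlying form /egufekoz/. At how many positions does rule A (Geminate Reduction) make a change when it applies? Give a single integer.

0

A Geminate Reduction: no change — [egufekoz]
B Voicing Between Vowels: [egufekoz] → [eguvegoz]
C Final Obstruent Devoicing: [eguvegoz] → [eguvegos]
Rule A changed 0 position(s).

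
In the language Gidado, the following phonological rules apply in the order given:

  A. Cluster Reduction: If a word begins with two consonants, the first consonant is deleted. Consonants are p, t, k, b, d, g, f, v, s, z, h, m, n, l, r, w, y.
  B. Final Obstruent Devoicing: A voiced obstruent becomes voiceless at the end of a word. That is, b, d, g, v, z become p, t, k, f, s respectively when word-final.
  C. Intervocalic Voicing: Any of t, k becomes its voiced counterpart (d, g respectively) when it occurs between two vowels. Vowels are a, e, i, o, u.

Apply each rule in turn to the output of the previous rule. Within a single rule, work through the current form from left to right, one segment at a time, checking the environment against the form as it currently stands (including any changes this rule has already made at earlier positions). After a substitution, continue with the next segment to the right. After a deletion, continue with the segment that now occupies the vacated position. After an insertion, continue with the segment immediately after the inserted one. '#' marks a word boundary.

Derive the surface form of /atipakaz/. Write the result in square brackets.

[adipagas]

A Cluster Reduction: no change — [atipakaz]
B Final Obstruent Devoicing: [atipakaz] → [atipakas]
C Intervocalic Voicing: [atipakas] → [adipagas]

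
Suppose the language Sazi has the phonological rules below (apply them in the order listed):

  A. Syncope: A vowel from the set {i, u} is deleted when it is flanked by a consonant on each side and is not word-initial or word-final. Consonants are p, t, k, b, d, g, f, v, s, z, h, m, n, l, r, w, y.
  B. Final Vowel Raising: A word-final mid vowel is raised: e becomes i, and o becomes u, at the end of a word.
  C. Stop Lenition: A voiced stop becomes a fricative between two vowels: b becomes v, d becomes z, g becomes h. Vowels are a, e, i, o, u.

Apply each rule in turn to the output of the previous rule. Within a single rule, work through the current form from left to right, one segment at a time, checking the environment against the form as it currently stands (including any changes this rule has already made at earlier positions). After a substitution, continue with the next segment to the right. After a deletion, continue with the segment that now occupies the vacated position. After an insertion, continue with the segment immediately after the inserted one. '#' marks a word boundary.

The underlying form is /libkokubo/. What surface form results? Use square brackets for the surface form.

[lbkokbu]

A Syncope: [libkokubo] → [lbkokbo]
B Final Vowel Raising: [lbkokbo] → [lbkokbu]
C Stop Lenition: no change — [lbkokbu]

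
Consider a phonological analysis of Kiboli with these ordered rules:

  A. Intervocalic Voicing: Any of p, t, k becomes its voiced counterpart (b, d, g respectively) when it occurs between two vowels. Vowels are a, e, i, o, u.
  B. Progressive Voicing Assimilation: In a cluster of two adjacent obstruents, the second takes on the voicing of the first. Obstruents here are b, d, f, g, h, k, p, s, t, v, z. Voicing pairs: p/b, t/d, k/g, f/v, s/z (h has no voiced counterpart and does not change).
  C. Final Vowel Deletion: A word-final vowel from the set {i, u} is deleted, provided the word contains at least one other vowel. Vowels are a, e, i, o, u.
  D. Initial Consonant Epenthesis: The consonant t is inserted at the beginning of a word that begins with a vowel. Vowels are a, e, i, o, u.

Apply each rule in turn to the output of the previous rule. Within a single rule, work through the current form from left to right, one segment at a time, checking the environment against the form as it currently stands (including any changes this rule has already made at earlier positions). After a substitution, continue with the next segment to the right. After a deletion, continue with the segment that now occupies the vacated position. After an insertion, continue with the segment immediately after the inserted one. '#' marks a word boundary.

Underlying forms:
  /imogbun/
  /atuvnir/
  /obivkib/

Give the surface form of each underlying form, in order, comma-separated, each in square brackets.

/imogbun/:
  A Intervocalic Voicing: no change — [imogbun]
  B Progressive Voicing Assimilation: no change — [imogbun]
  C Final Vowel Deletion: no change — [imogbun]
  D Initial Consonant Epenthesis: [imogbun] → [timogbun]
/atuvnir/:
  A Intervocalic Voicing: [atuvnir] → [aduvnir]
  B Progressive Voicing Assimilation: no change — [aduvnir]
  C Final Vowel Deletion: no change — [aduvnir]
  D Initial Consonant Epenthesis: [aduvnir] → [taduvnir]
/obivkib/:
  A Intervocalic Voicing: no change — [obivkib]
  B Progressive Voicing Assimilation: [obivkib] → [obivgib]
  C Final Vowel Deletion: no change — [obivgib]
  D Initial Consonant Epenthesis: [obivgib] → [tobivgib]

[timogbun], [taduvnir], [tobivgib]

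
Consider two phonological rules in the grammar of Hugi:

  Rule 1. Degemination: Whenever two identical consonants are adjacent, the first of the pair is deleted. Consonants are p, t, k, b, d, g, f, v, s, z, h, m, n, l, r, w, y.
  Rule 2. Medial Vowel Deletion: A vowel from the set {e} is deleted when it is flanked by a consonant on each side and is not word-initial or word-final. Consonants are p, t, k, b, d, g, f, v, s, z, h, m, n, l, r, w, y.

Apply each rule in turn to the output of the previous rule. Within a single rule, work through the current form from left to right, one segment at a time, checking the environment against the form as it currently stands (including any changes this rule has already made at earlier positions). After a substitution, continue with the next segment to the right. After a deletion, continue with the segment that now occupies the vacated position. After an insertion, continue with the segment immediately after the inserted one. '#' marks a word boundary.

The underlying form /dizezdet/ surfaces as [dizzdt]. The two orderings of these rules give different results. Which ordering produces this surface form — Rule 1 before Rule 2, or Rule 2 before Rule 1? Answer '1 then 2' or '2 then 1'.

Order 1 then 2:
  1 Degemination: no change — [dizezdet]
  2 Medial Vowel Deletion: [dizezdet] → [dizzdt]
  result: [dizzdt]
Order 2 then 1:
  2 Medial Vowel Deletion: [dizezdet] → [dizzdt]
  1 Degemination: [dizzdt] → [dizdt]
  result: [dizdt]

1 then 2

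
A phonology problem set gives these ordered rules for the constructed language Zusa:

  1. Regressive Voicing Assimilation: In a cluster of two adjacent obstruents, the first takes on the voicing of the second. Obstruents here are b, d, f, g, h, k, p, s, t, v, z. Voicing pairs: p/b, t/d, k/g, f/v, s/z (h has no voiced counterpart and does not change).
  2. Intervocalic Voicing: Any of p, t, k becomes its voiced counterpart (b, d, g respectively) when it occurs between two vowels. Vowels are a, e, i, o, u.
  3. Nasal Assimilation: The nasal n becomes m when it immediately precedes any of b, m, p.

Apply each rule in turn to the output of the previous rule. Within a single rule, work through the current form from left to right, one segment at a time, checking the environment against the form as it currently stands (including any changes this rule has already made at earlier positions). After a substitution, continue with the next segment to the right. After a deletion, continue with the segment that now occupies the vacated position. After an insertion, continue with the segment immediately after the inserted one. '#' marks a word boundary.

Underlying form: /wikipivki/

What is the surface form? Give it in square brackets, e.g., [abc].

1 Regressive Voicing Assimilation: [wikipivki] → [wikipifki]
2 Intervocalic Voicing: [wikipifki] → [wigibifki]
3 Nasal Assimilation: no change — [wigibifki]

[wigibifki]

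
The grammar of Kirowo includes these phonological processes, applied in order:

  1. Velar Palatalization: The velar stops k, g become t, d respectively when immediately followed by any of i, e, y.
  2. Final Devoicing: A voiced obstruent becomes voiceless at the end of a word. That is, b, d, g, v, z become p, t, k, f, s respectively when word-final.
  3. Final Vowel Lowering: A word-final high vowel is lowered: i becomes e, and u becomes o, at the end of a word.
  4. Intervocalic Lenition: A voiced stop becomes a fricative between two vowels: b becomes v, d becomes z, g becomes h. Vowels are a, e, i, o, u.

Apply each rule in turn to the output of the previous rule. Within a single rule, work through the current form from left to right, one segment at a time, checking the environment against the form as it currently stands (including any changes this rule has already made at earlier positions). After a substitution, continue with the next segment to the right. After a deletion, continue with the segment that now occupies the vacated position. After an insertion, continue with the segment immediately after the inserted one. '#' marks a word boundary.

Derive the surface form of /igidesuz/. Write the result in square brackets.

1 Velar Palatalization: [igidesuz] → [ididesuz]
2 Final Devoicing: [ididesuz] → [ididesus]
3 Final Vowel Lowering: no change — [ididesus]
4 Intervocalic Lenition: [ididesus] → [izizesus]

[izizesus]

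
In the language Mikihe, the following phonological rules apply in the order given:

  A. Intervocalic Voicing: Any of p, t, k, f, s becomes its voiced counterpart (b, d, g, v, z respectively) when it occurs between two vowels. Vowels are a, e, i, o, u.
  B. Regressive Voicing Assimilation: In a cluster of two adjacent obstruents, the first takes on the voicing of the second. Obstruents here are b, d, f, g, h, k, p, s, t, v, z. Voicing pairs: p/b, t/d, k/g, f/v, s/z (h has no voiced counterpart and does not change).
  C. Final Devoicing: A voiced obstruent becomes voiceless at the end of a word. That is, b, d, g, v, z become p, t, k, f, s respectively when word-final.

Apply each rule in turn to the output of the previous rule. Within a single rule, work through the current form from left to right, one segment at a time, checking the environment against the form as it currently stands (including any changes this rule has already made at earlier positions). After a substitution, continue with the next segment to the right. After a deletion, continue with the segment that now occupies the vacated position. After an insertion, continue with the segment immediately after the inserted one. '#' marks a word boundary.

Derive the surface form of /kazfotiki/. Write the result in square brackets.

[kasfodigi]

A Intervocalic Voicing: [kazfotiki] → [kazfodigi]
B Regressive Voicing Assimilation: [kazfodigi] → [kasfodigi]
C Final Devoicing: no change — [kasfodigi]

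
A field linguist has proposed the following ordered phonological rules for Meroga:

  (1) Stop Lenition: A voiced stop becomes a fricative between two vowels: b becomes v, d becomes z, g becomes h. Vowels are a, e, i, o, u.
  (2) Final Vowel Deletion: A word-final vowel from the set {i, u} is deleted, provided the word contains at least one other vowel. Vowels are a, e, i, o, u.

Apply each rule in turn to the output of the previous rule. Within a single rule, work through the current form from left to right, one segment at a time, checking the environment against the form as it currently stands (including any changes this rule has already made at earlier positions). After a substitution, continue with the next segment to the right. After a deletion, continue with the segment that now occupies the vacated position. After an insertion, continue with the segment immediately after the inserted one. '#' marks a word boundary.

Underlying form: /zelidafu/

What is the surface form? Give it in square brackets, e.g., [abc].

(1) Stop Lenition: [zelidafu] → [zelizafu]
(2) Final Vowel Deletion: [zelizafu] → [zelizaf]

[zelizaf]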